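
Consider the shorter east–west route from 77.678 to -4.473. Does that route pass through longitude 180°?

No

Signed shortest Δλ = ((-4.473 − 77.678 + 180) mod 360) − 180 = -82.151°.
Going west by 82.151° from +77.678° reaches -4.473° without touching 180°.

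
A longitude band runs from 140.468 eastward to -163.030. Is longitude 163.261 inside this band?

Yes

Band width going east from +140.468° to -163.030°: ((-163.030 − 140.468) mod 360) = 56.502°.
Offset of +163.261° east of the west edge: ((163.261 − 140.468) mod 360) = 22.793°.
22.793° ≤ 56.502° ⇒ inside.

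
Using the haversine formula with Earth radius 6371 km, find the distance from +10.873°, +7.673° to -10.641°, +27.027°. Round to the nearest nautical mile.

Δλ = 27.027 − 7.673 = 19.354°.
Δφ = -10.641 − 10.873 = -21.514°.
a = sin²(Δφ/2) + cos φ₁ · cos φ₂ · sin²(Δλ/2) = 0.062107.
c = 2·atan2(√a, √(1−a)) = 0.50373 rad → d = 6371·c ≈ 3209.29 km ≈ 1732.88 nmi.

1733 nmi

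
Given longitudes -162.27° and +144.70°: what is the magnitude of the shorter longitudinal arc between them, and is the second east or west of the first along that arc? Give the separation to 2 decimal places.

Raw difference: 144.70 − -162.27 = 306.97°.
Normalise into (−180°, 180°]: 306.97° − 360° = -53.03°.
Negative ⇒ the second point lies to the west; separation 53.03°.

53.03° west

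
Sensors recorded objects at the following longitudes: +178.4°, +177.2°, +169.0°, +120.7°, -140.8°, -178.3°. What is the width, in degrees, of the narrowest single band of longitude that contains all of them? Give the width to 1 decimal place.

Sort the longitudes: -178.3°, -140.8°, +120.7°, +169.0°, +177.2°, +178.4°.
Eastward gaps between consecutive values (wrapping around): 37.5°, 261.5°, 48.3°, 8.2°, 1.2°, 3.3°.
Largest gap = 261.5° ⇒ minimal covering band is its complement: 360° − 261.5° = 98.5°.
Band runs from +120.7° eastward to -140.8°, crossing the antimeridian.

98.5°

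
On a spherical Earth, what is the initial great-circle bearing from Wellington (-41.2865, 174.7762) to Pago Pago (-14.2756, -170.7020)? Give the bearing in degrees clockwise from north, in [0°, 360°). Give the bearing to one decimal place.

29.3°

Δλ = -170.7020 − 174.7762 = -345.4782°; wrapped into (−180°, 180°]: 14.5218°.
θ = atan2( sin Δλ · cos φ₂ , cos φ₁ · sin φ₂ − sin φ₁ · cos φ₂ · cos Δλ )
  = atan2(0.24301, 0.43373) = 29.260° → normalised to [0°, 360°): 29.260°.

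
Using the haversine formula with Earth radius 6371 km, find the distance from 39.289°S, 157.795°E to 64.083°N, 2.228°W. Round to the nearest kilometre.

Δλ = -2.228 − 157.795 = -160.023°.
Δφ = 64.083 − -39.289 = 103.372°.
a = sin²(Δφ/2) + cos φ₁ · cos φ₂ · sin²(Δλ/2) = 0.943734.
c = 2·atan2(√a, √(1−a)) = 2.66262 rad → d = 6371·c ≈ 16963.53 km.

16964 km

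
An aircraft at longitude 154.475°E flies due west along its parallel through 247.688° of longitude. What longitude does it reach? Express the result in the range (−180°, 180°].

93.213°W

Start at +154.475°; shift −247.688° → -93.213°.
-93.213° already lies in (−180°, 180°].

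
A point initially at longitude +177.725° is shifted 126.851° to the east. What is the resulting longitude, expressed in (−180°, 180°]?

-55.424°

Start at +177.725°; shift +126.851° → +304.576°.
+304.576° lies outside (−180°, 180°]; subtract 360° → -55.424°.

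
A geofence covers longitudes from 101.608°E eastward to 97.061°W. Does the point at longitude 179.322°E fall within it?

Band width going east from +101.608° to -97.061°: ((-97.061 − 101.608) mod 360) = 161.331°.
Offset of +179.322° east of the west edge: ((179.322 − 101.608) mod 360) = 77.714°.
77.714° ≤ 161.331° ⇒ inside.

Yes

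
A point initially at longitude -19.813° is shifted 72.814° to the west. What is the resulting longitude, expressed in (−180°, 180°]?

Start at -19.813°; shift −72.814° → -92.627°.
-92.627° already lies in (−180°, 180°].

-92.627°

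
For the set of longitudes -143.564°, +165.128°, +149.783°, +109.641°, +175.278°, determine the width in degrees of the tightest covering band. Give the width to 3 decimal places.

106.795°

Sort the longitudes: -143.564°, +109.641°, +149.783°, +165.128°, +175.278°.
Eastward gaps between consecutive values (wrapping around): 253.205°, 40.142°, 15.345°, 10.150°, 41.158°.
Largest gap = 253.205° ⇒ minimal covering band is its complement: 360° − 253.205° = 106.795°.
Band runs from +109.641° eastward to -143.564°, crossing the antimeridian.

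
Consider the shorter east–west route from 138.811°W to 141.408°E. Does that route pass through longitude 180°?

Yes

Naïve |141.408 − -138.811| = 280.219° > 180°, so the shorter arc goes the other way round — across 180°.
Signed shortest Δλ = ((141.408 − -138.811 + 180) mod 360) − 180 = -79.781°.
Going west by 79.781° from -138.811° passes through 180° before reaching +141.408°.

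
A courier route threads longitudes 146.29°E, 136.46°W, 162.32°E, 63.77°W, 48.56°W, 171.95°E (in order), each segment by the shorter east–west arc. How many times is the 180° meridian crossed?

4

Leg 1: +146.29° → -136.46°, shortest Δλ = 77.25° (east) — crosses 180°.
Leg 2: -136.46° → +162.32°, shortest Δλ = -61.22° (west) — crosses 180°.
Leg 3: +162.32° → -63.77°, shortest Δλ = 133.91° (east) — crosses 180°.
Leg 4: -63.77° → -48.56°, shortest Δλ = 15.21° (east) — does not cross 180°.
Leg 5: -48.56° → +171.95°, shortest Δλ = -139.49° (west) — crosses 180°.
Total crossings: 4.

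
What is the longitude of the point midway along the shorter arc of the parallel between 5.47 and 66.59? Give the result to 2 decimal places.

Signed shortest Δλ from +5.47° to +66.59° is +61.12°.
Midpoint longitude = +5.47° + (+61.12°)/2 = +5.47° + 30.56° = +36.03°.

+36.03°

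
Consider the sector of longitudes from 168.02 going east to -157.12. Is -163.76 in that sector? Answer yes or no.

Band width going east from +168.02° to -157.12°: ((-157.12 − 168.02) mod 360) = 34.86°.
Offset of -163.76° east of the west edge: ((-163.76 − 168.02) mod 360) = 28.22°.
28.22° ≤ 34.86° ⇒ inside.

Yes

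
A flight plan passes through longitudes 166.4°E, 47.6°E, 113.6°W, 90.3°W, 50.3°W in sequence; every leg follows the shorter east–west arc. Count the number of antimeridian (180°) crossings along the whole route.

0

Leg 1: +166.4° → +47.6°, shortest Δλ = -118.8° (west) — does not cross 180°.
Leg 2: +47.6° → -113.6°, shortest Δλ = -161.2° (west) — does not cross 180°.
Leg 3: -113.6° → -90.3°, shortest Δλ = 23.3° (east) — does not cross 180°.
Leg 4: -90.3° → -50.3°, shortest Δλ = 40.0° (east) — does not cross 180°.
Total crossings: 0.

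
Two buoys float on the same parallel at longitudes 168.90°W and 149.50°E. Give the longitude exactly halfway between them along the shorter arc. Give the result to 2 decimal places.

Signed shortest Δλ from -168.90° to +149.50° is -41.60°.
Midpoint longitude = -168.90° + (-41.60°)/2 = -168.90° − 20.80° = -189.70°.
Normalise into (−180°, 180°]: +170.30°.
(The naïve average (-168.90 + +149.50)/2 = -9.7° is on the wrong side of the globe.)

170.30°E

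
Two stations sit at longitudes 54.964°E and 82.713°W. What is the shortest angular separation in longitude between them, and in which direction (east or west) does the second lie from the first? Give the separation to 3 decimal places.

137.677° west

Raw difference: -82.713 − 54.964 = -137.677°.
Normalise into (−180°, 180°]: -137.677° stays -137.677°.
Negative ⇒ the second point lies to the west; separation 137.677°.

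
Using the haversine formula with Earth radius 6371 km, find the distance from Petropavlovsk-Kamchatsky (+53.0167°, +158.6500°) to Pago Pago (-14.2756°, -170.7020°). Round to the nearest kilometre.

Δλ = -170.7020 − 158.6500 = -329.3520°; wrapped into (−180°, 180°]: 30.6480°.
Δφ = -14.2756 − 53.0167 = -67.2923°.
a = sin²(Δφ/2) + cos φ₁ · cos φ₂ · sin²(Δλ/2) = 0.347703.
c = 2·atan2(√a, √(1−a)) = 1.26129 rad → d = 6371·c ≈ 8035.65 km.

8036 km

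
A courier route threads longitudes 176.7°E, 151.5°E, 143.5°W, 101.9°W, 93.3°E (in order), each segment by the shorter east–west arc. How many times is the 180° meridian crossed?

Leg 1: +176.7° → +151.5°, shortest Δλ = -25.2° (west) — does not cross 180°.
Leg 2: +151.5° → -143.5°, shortest Δλ = 65.0° (east) — crosses 180°.
Leg 3: -143.5° → -101.9°, shortest Δλ = 41.6° (east) — does not cross 180°.
Leg 4: -101.9° → +93.3°, shortest Δλ = -164.8° (west) — crosses 180°.
Total crossings: 2.

2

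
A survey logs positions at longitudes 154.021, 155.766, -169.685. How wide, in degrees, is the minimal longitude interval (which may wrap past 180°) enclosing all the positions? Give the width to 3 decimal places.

Sort the longitudes: -169.685°, +154.021°, +155.766°.
Eastward gaps between consecutive values (wrapping around): 323.706°, 1.745°, 34.549°.
Largest gap = 323.706° ⇒ minimal covering band is its complement: 360° − 323.706° = 36.294°.
Band runs from +154.021° eastward to -169.685°, crossing the antimeridian.

36.294°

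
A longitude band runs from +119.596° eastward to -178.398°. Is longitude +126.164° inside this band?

Band width going east from +119.596° to -178.398°: ((-178.398 − 119.596) mod 360) = 62.006°.
Offset of +126.164° east of the west edge: ((126.164 − 119.596) mod 360) = 6.568°.
6.568° ≤ 62.006° ⇒ inside.

Yes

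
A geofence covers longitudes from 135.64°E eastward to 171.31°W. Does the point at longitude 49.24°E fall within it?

No

Band width going east from +135.64° to -171.31°: ((-171.31 − 135.64) mod 360) = 53.05°.
Offset of +49.24° east of the west edge: ((49.24 − 135.64) mod 360) = 273.60°.
273.60° > 53.05° ⇒ outside.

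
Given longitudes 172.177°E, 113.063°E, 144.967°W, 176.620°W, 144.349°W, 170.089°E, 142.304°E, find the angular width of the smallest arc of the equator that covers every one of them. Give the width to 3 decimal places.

Sort the longitudes: -176.620°, -144.967°, -144.349°, +113.063°, +142.304°, +170.089°, +172.177°.
Eastward gaps between consecutive values (wrapping around): 31.653°, 0.618°, 257.412°, 29.241°, 27.785°, 2.088°, 11.203°.
Largest gap = 257.412° ⇒ minimal covering band is its complement: 360° − 257.412° = 102.588°.
Band runs from +113.063° eastward to -144.349°, crossing the antimeridian.

102.588°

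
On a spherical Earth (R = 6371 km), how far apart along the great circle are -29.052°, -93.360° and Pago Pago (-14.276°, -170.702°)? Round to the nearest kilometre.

8030 km

Δλ = -170.702 − -93.360 = -77.342°.
Δφ = -14.276 − -29.052 = 14.776°.
a = sin²(Δφ/2) + cos φ₁ · cos φ₂ · sin²(Δλ/2) = 0.347305.
c = 2·atan2(√a, √(1−a)) = 1.26045 rad → d = 6371·c ≈ 8030.31 km.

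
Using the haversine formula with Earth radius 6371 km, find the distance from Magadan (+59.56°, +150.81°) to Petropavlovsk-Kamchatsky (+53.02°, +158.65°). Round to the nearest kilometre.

Δλ = 158.65 − 150.81 = 7.84°.
Δφ = 53.02 − 59.56 = -6.54°.
a = sin²(Δφ/2) + cos φ₁ · cos φ₂ · sin²(Δλ/2) = 0.004678.
c = 2·atan2(√a, √(1−a)) = 0.13690 rad → d = 6371·c ≈ 872.18 km.

872 km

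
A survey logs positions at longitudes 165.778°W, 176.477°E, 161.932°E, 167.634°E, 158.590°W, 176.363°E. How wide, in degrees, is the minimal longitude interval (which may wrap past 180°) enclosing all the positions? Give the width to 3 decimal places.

Sort the longitudes: -165.778°, -158.590°, +161.932°, +167.634°, +176.363°, +176.477°.
Eastward gaps between consecutive values (wrapping around): 7.188°, 320.522°, 5.702°, 8.729°, 0.114°, 17.745°.
Largest gap = 320.522° ⇒ minimal covering band is its complement: 360° − 320.522° = 39.478°.
Band runs from +161.932° eastward to -158.590°, crossing the antimeridian.

39.478°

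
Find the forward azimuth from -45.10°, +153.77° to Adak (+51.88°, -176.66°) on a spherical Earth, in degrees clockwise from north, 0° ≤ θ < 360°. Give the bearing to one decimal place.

18.0°

Δλ = -176.66 − 153.77 = -330.43°; wrapped into (−180°, 180°]: 29.57°.
θ = atan2( sin Δλ · cos φ₂ , cos φ₁ · sin φ₂ − sin φ₁ · cos φ₂ · cos Δλ )
  = atan2(0.30463, 0.93564) = 18.035° → normalised to [0°, 360°): 18.035°.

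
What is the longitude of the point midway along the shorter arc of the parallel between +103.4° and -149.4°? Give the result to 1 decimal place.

+157.0°

Signed shortest Δλ from +103.4° to -149.4° is +107.2°.
Midpoint longitude = +103.4° + (+107.2°)/2 = +103.4° + 53.6° = +157.0°.
(The naïve average (+103.4 + -149.4)/2 = -23.0° is on the wrong side of the globe.)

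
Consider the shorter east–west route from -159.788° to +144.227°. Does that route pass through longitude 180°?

Yes

Naïve |144.227 − -159.788| = 304.015° > 180°, so the shorter arc goes the other way round — across 180°.
Signed shortest Δλ = ((144.227 − -159.788 + 180) mod 360) − 180 = -55.985°.
Going west by 55.985° from -159.788° passes through 180° before reaching +144.227°.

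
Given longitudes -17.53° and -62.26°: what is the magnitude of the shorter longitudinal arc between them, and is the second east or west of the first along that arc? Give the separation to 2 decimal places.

44.73° west

Raw difference: -62.26 − -17.53 = -44.73°.
Normalise into (−180°, 180°]: -44.73° stays -44.73°.
Negative ⇒ the second point lies to the west; separation 44.73°.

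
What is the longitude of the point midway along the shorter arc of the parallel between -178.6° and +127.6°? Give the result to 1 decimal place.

+154.5°

Signed shortest Δλ from -178.6° to +127.6° is -53.8°.
Midpoint longitude = -178.6° + (-53.8°)/2 = -178.6° − 26.9° = -205.5°.
Normalise into (−180°, 180°]: +154.5°.
(The naïve average (-178.6 + +127.6)/2 = -25.5° is on the wrong side of the globe.)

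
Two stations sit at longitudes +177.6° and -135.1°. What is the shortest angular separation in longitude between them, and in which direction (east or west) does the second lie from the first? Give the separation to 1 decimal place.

Raw difference: -135.1 − 177.6 = -312.7°.
Normalise into (−180°, 180°]: -312.7° + 360° = 47.3°.
Positive ⇒ the second point lies to the east; separation 47.3°.

47.3° east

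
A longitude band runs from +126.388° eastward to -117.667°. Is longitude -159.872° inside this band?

Yes

Band width going east from +126.388° to -117.667°: ((-117.667 − 126.388) mod 360) = 115.945°.
Offset of -159.872° east of the west edge: ((-159.872 − 126.388) mod 360) = 73.740°.
73.740° ≤ 115.945° ⇒ inside.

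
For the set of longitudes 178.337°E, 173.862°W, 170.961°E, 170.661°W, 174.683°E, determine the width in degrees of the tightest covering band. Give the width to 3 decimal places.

Sort the longitudes: -173.862°, -170.661°, +170.961°, +174.683°, +178.337°.
Eastward gaps between consecutive values (wrapping around): 3.201°, 341.622°, 3.722°, 3.654°, 7.801°.
Largest gap = 341.622° ⇒ minimal covering band is its complement: 360° − 341.622° = 18.378°.
Band runs from +170.961° eastward to -170.661°, crossing the antimeridian.

18.378°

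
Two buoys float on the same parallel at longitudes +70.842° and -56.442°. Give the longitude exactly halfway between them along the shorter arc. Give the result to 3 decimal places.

+7.200°

Signed shortest Δλ from +70.842° to -56.442° is -127.284°.
Midpoint longitude = +70.842° + (-127.284°)/2 = +70.842° − 63.642° = +7.200°.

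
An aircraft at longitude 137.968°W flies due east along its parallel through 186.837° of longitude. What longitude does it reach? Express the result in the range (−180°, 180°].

Start at -137.968°; shift +186.837° → +48.869°.
+48.869° already lies in (−180°, 180°].

48.869°E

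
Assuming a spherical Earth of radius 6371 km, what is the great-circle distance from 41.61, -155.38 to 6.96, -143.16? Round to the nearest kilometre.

4037 km

Δλ = -143.16 − -155.38 = 12.22°.
Δφ = 6.96 − 41.61 = -34.65°.
a = sin²(Δφ/2) + cos φ₁ · cos φ₂ · sin²(Δλ/2) = 0.097088.
c = 2·atan2(√a, √(1−a)) = 0.63373 rad → d = 6371·c ≈ 4037.49 km.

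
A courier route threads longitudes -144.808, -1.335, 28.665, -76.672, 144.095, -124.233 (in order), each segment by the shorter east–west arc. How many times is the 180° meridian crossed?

2

Leg 1: -144.808° → -1.335°, shortest Δλ = 143.473° (east) — does not cross 180°.
Leg 2: -1.335° → +28.665°, shortest Δλ = 30.0° (east) — does not cross 180°.
Leg 3: +28.665° → -76.672°, shortest Δλ = -105.337° (west) — does not cross 180°.
Leg 4: -76.672° → +144.095°, shortest Δλ = -139.233° (west) — crosses 180°.
Leg 5: +144.095° → -124.233°, shortest Δλ = 91.672° (east) — crosses 180°.
Total crossings: 2.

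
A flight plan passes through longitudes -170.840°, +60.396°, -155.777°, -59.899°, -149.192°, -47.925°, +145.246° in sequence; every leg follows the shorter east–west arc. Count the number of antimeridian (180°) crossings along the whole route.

3

Leg 1: -170.840° → +60.396°, shortest Δλ = -128.764° (west) — crosses 180°.
Leg 2: +60.396° → -155.777°, shortest Δλ = 143.827° (east) — crosses 180°.
Leg 3: -155.777° → -59.899°, shortest Δλ = 95.878° (east) — does not cross 180°.
Leg 4: -59.899° → -149.192°, shortest Δλ = -89.293° (west) — does not cross 180°.
Leg 5: -149.192° → -47.925°, shortest Δλ = 101.267° (east) — does not cross 180°.
Leg 6: -47.925° → +145.246°, shortest Δλ = -166.829° (west) — crosses 180°.
Total crossings: 3.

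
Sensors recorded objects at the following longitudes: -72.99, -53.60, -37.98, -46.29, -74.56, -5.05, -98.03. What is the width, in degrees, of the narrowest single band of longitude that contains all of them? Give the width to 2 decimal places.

Sort the longitudes: -98.03°, -74.56°, -72.99°, -53.60°, -46.29°, -37.98°, -5.05°.
Eastward gaps between consecutive values (wrapping around): 23.47°, 1.57°, 19.39°, 7.31°, 8.31°, 32.93°, 267.02°.
Largest gap = 267.02° ⇒ minimal covering band is its complement: 360° − 267.02° = 92.98°.
Band runs from -98.03° eastward to -5.05°.

92.98°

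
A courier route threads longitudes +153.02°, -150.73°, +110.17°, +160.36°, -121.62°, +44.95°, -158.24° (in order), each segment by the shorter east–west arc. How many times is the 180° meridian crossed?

Leg 1: +153.02° → -150.73°, shortest Δλ = 56.25° (east) — crosses 180°.
Leg 2: -150.73° → +110.17°, shortest Δλ = -99.1° (west) — crosses 180°.
Leg 3: +110.17° → +160.36°, shortest Δλ = 50.19° (east) — does not cross 180°.
Leg 4: +160.36° → -121.62°, shortest Δλ = 78.02° (east) — crosses 180°.
Leg 5: -121.62° → +44.95°, shortest Δλ = 166.57° (east) — does not cross 180°.
Leg 6: +44.95° → -158.24°, shortest Δλ = 156.81° (east) — crosses 180°.
Total crossings: 4.

4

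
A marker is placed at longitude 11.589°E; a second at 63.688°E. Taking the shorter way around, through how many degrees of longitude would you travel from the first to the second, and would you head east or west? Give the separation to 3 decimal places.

52.099° east

Raw difference: 63.688 − 11.589 = 52.099°.
Normalise into (−180°, 180°]: 52.099° stays 52.099°.
Positive ⇒ the second point lies to the east; separation 52.099°.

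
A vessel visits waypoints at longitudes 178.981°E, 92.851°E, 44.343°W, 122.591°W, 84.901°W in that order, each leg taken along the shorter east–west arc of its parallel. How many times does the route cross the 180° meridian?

0

Leg 1: +178.981° → +92.851°, shortest Δλ = -86.13° (west) — does not cross 180°.
Leg 2: +92.851° → -44.343°, shortest Δλ = -137.194° (west) — does not cross 180°.
Leg 3: -44.343° → -122.591°, shortest Δλ = -78.248° (west) — does not cross 180°.
Leg 4: -122.591° → -84.901°, shortest Δλ = 37.69° (east) — does not cross 180°.
Total crossings: 0.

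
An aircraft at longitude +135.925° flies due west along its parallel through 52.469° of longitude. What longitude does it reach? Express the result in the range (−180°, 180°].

Start at +135.925°; shift −52.469° → +83.456°.
+83.456° already lies in (−180°, 180°].

+83.456°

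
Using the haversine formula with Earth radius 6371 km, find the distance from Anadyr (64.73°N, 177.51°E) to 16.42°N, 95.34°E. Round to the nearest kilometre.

7990 km

Δλ = 95.34 − 177.51 = -82.17°.
Δφ = 16.42 − 64.73 = -48.31°.
a = sin²(Δφ/2) + cos φ₁ · cos φ₂ · sin²(Δλ/2) = 0.344295.
c = 2·atan2(√a, √(1−a)) = 1.25412 rad → d = 6371·c ≈ 7990.00 km.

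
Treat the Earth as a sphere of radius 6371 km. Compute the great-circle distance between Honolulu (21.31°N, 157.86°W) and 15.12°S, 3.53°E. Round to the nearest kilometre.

17934 km

Δλ = 3.53 − -157.86 = 161.39°.
Δφ = -15.12 − 21.31 = -36.43°.
a = sin²(Δφ/2) + cos φ₁ · cos φ₂ · sin²(Δλ/2) = 0.973572.
c = 2·atan2(√a, √(1−a)) = 2.81501 rad → d = 6371·c ≈ 17934.42 km.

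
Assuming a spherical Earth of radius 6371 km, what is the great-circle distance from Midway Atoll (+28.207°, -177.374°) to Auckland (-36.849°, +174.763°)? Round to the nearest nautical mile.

3931 nmi

Δλ = 174.763 − -177.374 = 352.137°; wrapped into (−180°, 180°]: -7.863°.
Δφ = -36.849 − 28.207 = -65.056°.
a = sin²(Δφ/2) + cos φ₁ · cos φ₂ · sin²(Δλ/2) = 0.292449.
c = 2·atan2(√a, √(1−a)) = 1.14274 rad → d = 6371·c ≈ 7280.41 km ≈ 3931.10 nmi.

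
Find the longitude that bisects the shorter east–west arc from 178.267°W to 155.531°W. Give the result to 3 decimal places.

Signed shortest Δλ from -178.267° to -155.531° is +22.736°.
Midpoint longitude = -178.267° + (+22.736°)/2 = -178.267° + 11.368° = -166.899°.

166.899°W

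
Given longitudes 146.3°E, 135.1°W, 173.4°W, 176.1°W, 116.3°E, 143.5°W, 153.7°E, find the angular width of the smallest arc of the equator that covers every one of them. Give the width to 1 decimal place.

108.6°

Sort the longitudes: -176.1°, -173.4°, -143.5°, -135.1°, +116.3°, +146.3°, +153.7°.
Eastward gaps between consecutive values (wrapping around): 2.7°, 29.9°, 8.4°, 251.4°, 30.0°, 7.4°, 30.2°.
Largest gap = 251.4° ⇒ minimal covering band is its complement: 360° − 251.4° = 108.6°.
Band runs from +116.3° eastward to -135.1°, crossing the antimeridian.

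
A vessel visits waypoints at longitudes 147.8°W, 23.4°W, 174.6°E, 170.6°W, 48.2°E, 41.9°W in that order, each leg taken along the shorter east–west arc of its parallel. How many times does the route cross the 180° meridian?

3

Leg 1: -147.8° → -23.4°, shortest Δλ = 124.4° (east) — does not cross 180°.
Leg 2: -23.4° → +174.6°, shortest Δλ = -162.0° (west) — crosses 180°.
Leg 3: +174.6° → -170.6°, shortest Δλ = 14.8° (east) — crosses 180°.
Leg 4: -170.6° → +48.2°, shortest Δλ = -141.2° (west) — crosses 180°.
Leg 5: +48.2° → -41.9°, shortest Δλ = -90.1° (west) — does not cross 180°.
Total crossings: 3.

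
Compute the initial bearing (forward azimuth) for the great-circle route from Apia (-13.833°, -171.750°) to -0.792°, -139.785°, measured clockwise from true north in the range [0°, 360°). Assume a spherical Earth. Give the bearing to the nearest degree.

Δλ = -139.785 − -171.750 = 31.965°.
θ = atan2( sin Δλ · cos φ₂ , cos φ₁ · sin φ₂ − sin φ₁ · cos φ₂ · cos Δλ )
  = atan2(0.52935, 0.18940) = 70.313° → normalised to [0°, 360°): 70.313°.

70°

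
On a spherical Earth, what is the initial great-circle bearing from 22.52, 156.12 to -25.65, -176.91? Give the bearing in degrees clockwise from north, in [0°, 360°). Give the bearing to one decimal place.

150.0°

Δλ = -176.91 − 156.12 = -333.03°; wrapped into (−180°, 180°]: 26.97°.
θ = atan2( sin Δλ · cos φ₂ , cos φ₁ · sin φ₂ − sin φ₁ · cos φ₂ · cos Δλ )
  = atan2(0.40883, -0.70758) = 149.981° → normalised to [0°, 360°): 149.981°.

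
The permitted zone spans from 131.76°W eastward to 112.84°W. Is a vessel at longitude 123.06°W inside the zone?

Yes

Band width going east from -131.76° to -112.84°: ((-112.84 − -131.76) mod 360) = 18.92°.
Offset of -123.06° east of the west edge: ((-123.06 − -131.76) mod 360) = 8.70°.
8.70° ≤ 18.92° ⇒ inside.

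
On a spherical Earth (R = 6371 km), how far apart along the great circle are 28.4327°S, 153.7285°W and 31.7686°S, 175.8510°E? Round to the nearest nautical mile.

Δλ = 175.8510 − -153.7285 = 329.5795°; wrapped into (−180°, 180°]: -30.4205°.
Δφ = -31.7686 − -28.4327 = -3.3359°.
a = sin²(Δφ/2) + cos φ₁ · cos φ₂ · sin²(Δλ/2) = 0.052309.
c = 2·atan2(√a, √(1−a)) = 0.46151 rad → d = 6371·c ≈ 2940.28 km ≈ 1587.62 nmi.

1588 nmi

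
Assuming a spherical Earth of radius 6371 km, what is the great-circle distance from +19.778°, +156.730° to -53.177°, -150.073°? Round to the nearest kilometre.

Δλ = -150.073 − 156.730 = -306.803°; wrapped into (−180°, 180°]: 53.197°.
Δφ = -53.177 − 19.778 = -72.955°.
a = sin²(Δφ/2) + cos φ₁ · cos φ₂ · sin²(Δλ/2) = 0.466500.
c = 2·atan2(√a, √(1−a)) = 1.50375 rad → d = 6371·c ≈ 9580.37 km.

9580 km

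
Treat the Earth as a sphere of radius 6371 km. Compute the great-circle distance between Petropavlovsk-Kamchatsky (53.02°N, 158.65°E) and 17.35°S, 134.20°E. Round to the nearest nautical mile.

Δλ = 134.20 − 158.65 = -24.45°.
Δφ = -17.35 − 53.02 = -70.37°.
a = sin²(Δφ/2) + cos φ₁ · cos φ₂ · sin²(Δλ/2) = 0.357772.
c = 2·atan2(√a, √(1−a)) = 1.28236 rad → d = 6371·c ≈ 8169.90 km ≈ 4411.40 nmi.

4411 nmi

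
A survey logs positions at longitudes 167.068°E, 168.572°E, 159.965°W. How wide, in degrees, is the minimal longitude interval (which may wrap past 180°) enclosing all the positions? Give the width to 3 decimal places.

Sort the longitudes: -159.965°, +167.068°, +168.572°.
Eastward gaps between consecutive values (wrapping around): 327.033°, 1.504°, 31.463°.
Largest gap = 327.033° ⇒ minimal covering band is its complement: 360° − 327.033° = 32.967°.
Band runs from +167.068° eastward to -159.965°, crossing the antimeridian.

32.967°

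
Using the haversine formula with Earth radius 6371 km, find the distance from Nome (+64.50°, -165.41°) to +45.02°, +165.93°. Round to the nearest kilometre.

Δλ = 165.93 − -165.41 = 331.34°; wrapped into (−180°, 180°]: -28.66°.
Δφ = 45.02 − 64.50 = -19.48°.
a = sin²(Δφ/2) + cos φ₁ · cos φ₂ · sin²(Δλ/2) = 0.047263.
c = 2·atan2(√a, √(1−a)) = 0.43830 rad → d = 6371·c ≈ 2792.41 km.

2792 km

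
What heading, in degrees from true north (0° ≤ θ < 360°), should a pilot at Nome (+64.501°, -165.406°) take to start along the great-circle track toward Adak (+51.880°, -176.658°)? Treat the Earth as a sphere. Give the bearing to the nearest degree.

Δλ = -176.658 − -165.406 = -11.252°.
θ = atan2( sin Δλ · cos φ₂ , cos φ₁ · sin φ₂ − sin φ₁ · cos φ₂ · cos Δλ )
  = atan2(-0.12045, -0.20779) = -149.900° → normalised to [0°, 360°): 210.100°.

210°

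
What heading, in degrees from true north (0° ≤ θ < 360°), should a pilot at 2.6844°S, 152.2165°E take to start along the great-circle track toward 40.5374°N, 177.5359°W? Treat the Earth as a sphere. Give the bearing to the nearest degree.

Δλ = -177.5359 − 152.2165 = -329.7524°; wrapped into (−180°, 180°]: 30.2476°.
θ = atan2( sin Δλ · cos φ₂ , cos φ₁ · sin φ₂ − sin φ₁ · cos φ₂ · cos Δλ )
  = atan2(0.38283, 0.67998) = 29.380° → normalised to [0°, 360°): 29.380°.

29°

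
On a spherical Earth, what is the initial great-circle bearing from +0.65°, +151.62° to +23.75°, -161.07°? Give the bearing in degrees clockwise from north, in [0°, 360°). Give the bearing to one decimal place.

59.5°

Δλ = -161.07 − 151.62 = -312.69°; wrapped into (−180°, 180°]: 47.31°.
θ = atan2( sin Δλ · cos φ₂ , cos φ₁ · sin φ₂ − sin φ₁ · cos φ₂ · cos Δλ )
  = atan2(0.67278, 0.39568) = 59.539° → normalised to [0°, 360°): 59.539°.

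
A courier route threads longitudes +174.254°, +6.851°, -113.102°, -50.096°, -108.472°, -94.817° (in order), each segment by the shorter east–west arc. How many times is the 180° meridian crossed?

0

Leg 1: +174.254° → +6.851°, shortest Δλ = -167.403° (west) — does not cross 180°.
Leg 2: +6.851° → -113.102°, shortest Δλ = -119.953° (west) — does not cross 180°.
Leg 3: -113.102° → -50.096°, shortest Δλ = 63.006° (east) — does not cross 180°.
Leg 4: -50.096° → -108.472°, shortest Δλ = -58.376° (west) — does not cross 180°.
Leg 5: -108.472° → -94.817°, shortest Δλ = 13.655° (east) — does not cross 180°.
Total crossings: 0.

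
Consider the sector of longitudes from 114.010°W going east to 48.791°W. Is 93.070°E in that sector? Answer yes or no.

Band width going east from -114.010° to -48.791°: ((-48.791 − -114.010) mod 360) = 65.219°.
Offset of +93.070° east of the west edge: ((93.070 − -114.010) mod 360) = 207.080°.
207.080° > 65.219° ⇒ outside.

No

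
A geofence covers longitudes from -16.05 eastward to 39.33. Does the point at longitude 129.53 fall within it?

No

Band width going east from -16.05° to +39.33°: ((39.33 − -16.05) mod 360) = 55.38°.
Offset of +129.53° east of the west edge: ((129.53 − -16.05) mod 360) = 145.58°.
145.58° > 55.38° ⇒ outside.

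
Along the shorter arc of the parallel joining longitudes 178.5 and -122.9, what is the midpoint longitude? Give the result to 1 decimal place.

Signed shortest Δλ from +178.5° to -122.9° is +58.6°.
Midpoint longitude = +178.5° + (+58.6°)/2 = +178.5° + 29.3° = +207.8°.
Normalise into (−180°, 180°]: -152.2°.
(The naïve average (+178.5 + -122.9)/2 = 27.8° is on the wrong side of the globe.)

-152.2°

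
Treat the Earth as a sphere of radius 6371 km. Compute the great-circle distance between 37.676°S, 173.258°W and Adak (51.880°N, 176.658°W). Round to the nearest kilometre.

Δλ = -176.658 − -173.258 = -3.400°.
Δφ = 51.880 − -37.676 = 89.556°.
a = sin²(Δφ/2) + cos φ₁ · cos φ₂ · sin²(Δλ/2) = 0.496555.
c = 2·atan2(√a, √(1−a)) = 1.56391 rad → d = 6371·c ≈ 9963.65 km.

9964 km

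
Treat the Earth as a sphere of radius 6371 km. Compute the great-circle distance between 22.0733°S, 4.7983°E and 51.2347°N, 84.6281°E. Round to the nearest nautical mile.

6063 nmi

Δλ = 84.6281 − 4.7983 = 79.8298°.
Δφ = 51.2347 − -22.0733 = 73.3080°.
a = sin²(Δφ/2) + cos φ₁ · cos φ₂ · sin²(Δλ/2) = 0.595279.
c = 2·atan2(√a, √(1−a)) = 1.76253 rad → d = 6371·c ≈ 11229.06 km ≈ 6063.20 nmi.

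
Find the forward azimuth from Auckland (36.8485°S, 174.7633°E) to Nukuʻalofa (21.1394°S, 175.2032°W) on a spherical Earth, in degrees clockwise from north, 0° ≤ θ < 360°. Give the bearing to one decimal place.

31.8°

Δλ = -175.2032 − 174.7633 = -349.9665°; wrapped into (−180°, 180°]: 10.0335°.
θ = atan2( sin Δλ · cos φ₂ , cos φ₁ · sin φ₂ − sin φ₁ · cos φ₂ · cos Δλ )
  = atan2(0.16250, 0.26220) = 31.789° → normalised to [0°, 360°): 31.789°.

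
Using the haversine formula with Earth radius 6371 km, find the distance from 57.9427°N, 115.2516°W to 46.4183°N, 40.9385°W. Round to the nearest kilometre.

4952 km

Δλ = -40.9385 − -115.2516 = 74.3131°.
Δφ = 46.4183 − 57.9427 = -11.5244°.
a = sin²(Δφ/2) + cos φ₁ · cos φ₂ · sin²(Δλ/2) = 0.143566.
c = 2·atan2(√a, √(1−a)) = 0.77722 rad → d = 6371·c ≈ 4951.64 km.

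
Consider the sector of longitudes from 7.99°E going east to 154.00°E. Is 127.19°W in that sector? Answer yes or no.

Band width going east from +7.99° to +154.00°: ((154.00 − 7.99) mod 360) = 146.01°.
Offset of -127.19° east of the west edge: ((-127.19 − 7.99) mod 360) = 224.82°.
224.82° > 146.01° ⇒ outside.

No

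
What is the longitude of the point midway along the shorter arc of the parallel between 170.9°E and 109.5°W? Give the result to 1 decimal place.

149.3°W

Signed shortest Δλ from +170.9° to -109.5° is +79.6°.
Midpoint longitude = +170.9° + (+79.6°)/2 = +170.9° + 39.8° = +210.7°.
Normalise into (−180°, 180°]: -149.3°.
(The naïve average (+170.9 + -109.5)/2 = 30.7° is on the wrong side of the globe.)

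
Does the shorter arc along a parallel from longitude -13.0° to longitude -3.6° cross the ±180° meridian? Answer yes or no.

No

Signed shortest Δλ = ((-3.6 − -13.0 + 180) mod 360) − 180 = 9.4°.
Going east by 9.4° from -13.0° reaches -3.6° without touching 180°.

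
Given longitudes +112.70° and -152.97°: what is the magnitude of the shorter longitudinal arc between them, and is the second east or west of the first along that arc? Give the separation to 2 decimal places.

Raw difference: -152.97 − 112.70 = -265.67°.
Normalise into (−180°, 180°]: -265.67° + 360° = 94.33°.
Positive ⇒ the second point lies to the east; separation 94.33°.

94.33° east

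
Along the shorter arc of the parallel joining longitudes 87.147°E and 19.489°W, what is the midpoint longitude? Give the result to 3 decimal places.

Signed shortest Δλ from +87.147° to -19.489° is -106.636°.
Midpoint longitude = +87.147° + (-106.636°)/2 = +87.147° − 53.318° = +33.829°.

33.829°E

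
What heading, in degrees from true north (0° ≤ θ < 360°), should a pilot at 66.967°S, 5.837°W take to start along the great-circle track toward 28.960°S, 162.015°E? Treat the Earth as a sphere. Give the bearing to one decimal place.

Δλ = 162.015 − -5.837 = 167.852°.
θ = atan2( sin Δλ · cos φ₂ , cos φ₁ · sin φ₂ − sin φ₁ · cos φ₂ · cos Δλ )
  = atan2(0.18412, -0.97662) = 169.323° → normalised to [0°, 360°): 169.323°.

169.3°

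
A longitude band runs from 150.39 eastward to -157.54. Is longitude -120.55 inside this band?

Band width going east from +150.39° to -157.54°: ((-157.54 − 150.39) mod 360) = 52.07°.
Offset of -120.55° east of the west edge: ((-120.55 − 150.39) mod 360) = 89.06°.
89.06° > 52.07° ⇒ outside.

No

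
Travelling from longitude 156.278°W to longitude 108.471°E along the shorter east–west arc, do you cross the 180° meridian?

Naïve |108.471 − -156.278| = 264.749° > 180°, so the shorter arc goes the other way round — across 180°.
Signed shortest Δλ = ((108.471 − -156.278 + 180) mod 360) − 180 = -95.251°.
Going west by 95.251° from -156.278° passes through 180° before reaching +108.471°.

Yes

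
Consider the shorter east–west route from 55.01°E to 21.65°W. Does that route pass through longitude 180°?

Signed shortest Δλ = ((-21.65 − 55.01 + 180) mod 360) − 180 = -76.66°.
Going west by 76.66° from +55.01° reaches -21.65° without touching 180°.

No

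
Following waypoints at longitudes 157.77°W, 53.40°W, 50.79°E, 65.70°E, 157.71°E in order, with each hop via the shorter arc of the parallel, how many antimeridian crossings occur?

Leg 1: -157.77° → -53.40°, shortest Δλ = 104.37° (east) — does not cross 180°.
Leg 2: -53.40° → +50.79°, shortest Δλ = 104.19° (east) — does not cross 180°.
Leg 3: +50.79° → +65.70°, shortest Δλ = 14.91° (east) — does not cross 180°.
Leg 4: +65.70° → +157.71°, shortest Δλ = 92.01° (east) — does not cross 180°.
Total crossings: 0.

0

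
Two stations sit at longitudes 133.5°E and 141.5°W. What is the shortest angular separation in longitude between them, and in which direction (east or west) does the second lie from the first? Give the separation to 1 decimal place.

85.0° east

Raw difference: -141.5 − 133.5 = -275.0°.
Normalise into (−180°, 180°]: -275.0° + 360° = 85.0°.
Positive ⇒ the second point lies to the east; separation 85.0°.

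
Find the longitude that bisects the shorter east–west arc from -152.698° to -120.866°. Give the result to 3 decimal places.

Signed shortest Δλ from -152.698° to -120.866° is +31.832°.
Midpoint longitude = -152.698° + (+31.832°)/2 = -152.698° + 15.916° = -136.782°.

-136.782°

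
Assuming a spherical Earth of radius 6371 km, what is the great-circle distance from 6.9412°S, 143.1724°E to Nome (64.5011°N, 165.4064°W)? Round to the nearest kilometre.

9001 km

Δλ = -165.4064 − 143.1724 = -308.5788°; wrapped into (−180°, 180°]: 51.4212°.
Δφ = 64.5011 − -6.9412 = 71.4423°.
a = sin²(Δφ/2) + cos φ₁ · cos φ₂ · sin²(Δλ/2) = 0.421297.
c = 2·atan2(√a, √(1−a)) = 1.41273 rad → d = 6371·c ≈ 9000.53 km.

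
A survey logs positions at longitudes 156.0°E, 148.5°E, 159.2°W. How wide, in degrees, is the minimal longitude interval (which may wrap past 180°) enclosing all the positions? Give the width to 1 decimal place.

Sort the longitudes: -159.2°, +148.5°, +156.0°.
Eastward gaps between consecutive values (wrapping around): 307.7°, 7.5°, 44.8°.
Largest gap = 307.7° ⇒ minimal covering band is its complement: 360° − 307.7° = 52.3°.
Band runs from +148.5° eastward to -159.2°, crossing the antimeridian.

52.3°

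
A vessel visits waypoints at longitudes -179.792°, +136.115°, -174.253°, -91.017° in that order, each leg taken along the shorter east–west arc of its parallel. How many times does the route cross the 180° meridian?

Leg 1: -179.792° → +136.115°, shortest Δλ = -44.093° (west) — crosses 180°.
Leg 2: +136.115° → -174.253°, shortest Δλ = 49.632° (east) — crosses 180°.
Leg 3: -174.253° → -91.017°, shortest Δλ = 83.236° (east) — does not cross 180°.
Total crossings: 2.

2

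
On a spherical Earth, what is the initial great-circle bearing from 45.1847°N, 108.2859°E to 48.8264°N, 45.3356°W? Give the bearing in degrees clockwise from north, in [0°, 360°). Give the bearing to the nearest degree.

Δλ = -45.3356 − 108.2859 = -153.6215°.
θ = atan2( sin Δλ · cos φ₂ , cos φ₁ · sin φ₂ − sin φ₁ · cos φ₂ · cos Δλ )
  = atan2(-0.29250, 0.94892) = -17.132° → normalised to [0°, 360°): 342.868°.

343°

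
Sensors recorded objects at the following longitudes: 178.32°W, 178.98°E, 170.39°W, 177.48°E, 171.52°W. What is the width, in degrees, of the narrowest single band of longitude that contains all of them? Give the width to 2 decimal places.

Sort the longitudes: -178.32°, -171.52°, -170.39°, +177.48°, +178.98°.
Eastward gaps between consecutive values (wrapping around): 6.80°, 1.13°, 347.87°, 1.50°, 2.70°.
Largest gap = 347.87° ⇒ minimal covering band is its complement: 360° − 347.87° = 12.13°.
Band runs from +177.48° eastward to -170.39°, crossing the antimeridian.

12.13°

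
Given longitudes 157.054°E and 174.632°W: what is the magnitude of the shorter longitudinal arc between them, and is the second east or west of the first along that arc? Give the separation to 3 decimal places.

28.314° east

Raw difference: -174.632 − 157.054 = -331.686°.
Normalise into (−180°, 180°]: -331.686° + 360° = 28.314°.
Positive ⇒ the second point lies to the east; separation 28.314°.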